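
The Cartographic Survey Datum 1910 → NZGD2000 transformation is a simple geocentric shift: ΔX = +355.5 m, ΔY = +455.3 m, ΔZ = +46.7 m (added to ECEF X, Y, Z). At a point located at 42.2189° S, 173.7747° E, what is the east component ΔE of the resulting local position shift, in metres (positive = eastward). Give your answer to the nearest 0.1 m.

ΔE = -491.2 m

At φ = -42.2189°, λ = 173.7747°: sin φ = -0.671965, cos φ = 0.740583, sin λ = 0.108438, cos λ = -0.994103.
ΔE = −sin λ·ΔX + cos λ·ΔY = −(0.108438)·(355.5) + (-0.994103)·(455.3) = -491.17 m.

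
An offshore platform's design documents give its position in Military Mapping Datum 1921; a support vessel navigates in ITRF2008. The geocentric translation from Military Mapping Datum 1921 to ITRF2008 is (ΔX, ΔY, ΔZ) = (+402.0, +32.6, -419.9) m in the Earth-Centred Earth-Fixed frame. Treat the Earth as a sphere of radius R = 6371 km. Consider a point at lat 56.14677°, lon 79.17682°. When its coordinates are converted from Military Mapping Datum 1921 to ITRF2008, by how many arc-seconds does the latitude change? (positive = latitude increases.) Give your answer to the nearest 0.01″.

Δφ = -10.46″

sin φ = 0.830467, cos φ = 0.557067, sin λ = 0.982211, cos λ = 0.187779.
North component: ΔN = −sin φ cos λ·ΔX − sin φ sin λ·ΔY + cos φ·ΔZ = −(0.830467)(0.187779)(402.0) − (0.830467)(0.982211)(32.6) + (0.557067)(-419.9) = -323.19 m.
1° of latitude spans πR/180 = 111195 m, so Δφ = -323.19 / 111195 × 3600 = -10.464″.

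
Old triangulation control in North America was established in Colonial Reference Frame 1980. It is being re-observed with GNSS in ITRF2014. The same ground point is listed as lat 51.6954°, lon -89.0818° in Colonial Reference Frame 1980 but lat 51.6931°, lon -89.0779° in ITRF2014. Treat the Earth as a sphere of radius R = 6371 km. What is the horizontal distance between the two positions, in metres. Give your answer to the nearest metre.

Δφ = 51.6931° − 51.6954° = -0.0023°; Δλ = -89.0779° − -89.0818° = +0.0039°.
1° along a meridian = πR/180 = 111195 m.
ΔN = Δφ × 111195 = -255.7 m; ΔE = Δλ × 111195 × cos(51.6954°) = +0.0039 × 111195 × 0.619842 = 268.8 m.
Distance = √(ΔE² + ΔN²) = √(268.8² + (-255.7)²) = 371.0 m.

371 m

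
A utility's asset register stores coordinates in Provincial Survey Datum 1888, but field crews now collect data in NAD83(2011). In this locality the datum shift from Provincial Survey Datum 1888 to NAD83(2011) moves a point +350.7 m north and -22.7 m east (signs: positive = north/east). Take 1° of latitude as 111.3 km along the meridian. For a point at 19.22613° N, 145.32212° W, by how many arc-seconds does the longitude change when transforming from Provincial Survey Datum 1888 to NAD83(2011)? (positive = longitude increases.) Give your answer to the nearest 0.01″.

Δλ = -0.78″

At latitude 19.22613°, cos φ = 0.944226.
1° of longitude at this latitude = 111.3 × cos φ = 105.09 km, so Δλ = -22.7 / 105092.4 = -0.0002160° = -0.778″.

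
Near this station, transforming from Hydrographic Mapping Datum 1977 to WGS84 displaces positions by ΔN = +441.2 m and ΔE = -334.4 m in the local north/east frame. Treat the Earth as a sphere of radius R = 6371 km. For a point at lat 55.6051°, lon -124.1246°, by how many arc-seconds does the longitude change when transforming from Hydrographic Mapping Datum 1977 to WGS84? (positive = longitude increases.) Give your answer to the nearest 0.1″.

At latitude 55.6051°, cos φ = 0.564894.
One radian of longitude at latitude φ spans R cos φ, so Δλ = ΔE / (R cos φ) = -334.4 / (6371000 × 0.564894) = -9.2916e-05 rad = -19.165″.

Δλ = -19.2″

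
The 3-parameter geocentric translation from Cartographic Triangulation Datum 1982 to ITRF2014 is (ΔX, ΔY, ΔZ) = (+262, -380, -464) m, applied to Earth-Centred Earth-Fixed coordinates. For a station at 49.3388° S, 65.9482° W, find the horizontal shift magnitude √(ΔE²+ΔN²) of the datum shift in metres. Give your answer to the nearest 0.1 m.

94.2 m

The local east axis at (φ, λ) is (−sin λ, cos λ, 0), so ΔE = −sin(-65.9482°)·262 + cos(-65.9482°)·(-380) = 84.38 m.
The local north axis is (−sin φ cos λ, −sin φ sin λ, cos φ), giving ΔN = 81.002 + 263.231 − 302.335 = 41.90 m.
Horizontal magnitude = √(ΔE² + ΔN²) = √(84.38² + 41.90²) = 94.21 m.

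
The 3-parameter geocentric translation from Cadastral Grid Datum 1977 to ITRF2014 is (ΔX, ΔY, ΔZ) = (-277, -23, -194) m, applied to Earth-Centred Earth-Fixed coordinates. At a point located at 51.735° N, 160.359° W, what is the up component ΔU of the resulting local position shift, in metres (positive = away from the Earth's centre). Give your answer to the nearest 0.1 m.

The local up (radial) axis is (cos φ cos λ, cos φ sin λ, sin φ), giving ΔU = 161.565 + 4.788 − 152.320 = 14.03 m.

ΔU = 14.0 m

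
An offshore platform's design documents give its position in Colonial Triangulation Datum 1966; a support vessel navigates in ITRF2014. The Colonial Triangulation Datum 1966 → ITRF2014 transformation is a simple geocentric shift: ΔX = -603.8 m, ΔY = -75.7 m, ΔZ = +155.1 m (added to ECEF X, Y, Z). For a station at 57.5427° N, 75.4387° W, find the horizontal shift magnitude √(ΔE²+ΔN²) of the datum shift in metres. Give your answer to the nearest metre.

The local east axis at (φ, λ) is (−sin λ, cos λ, 0), so ΔE = −sin(-75.4387°)·(-603.8) + cos(-75.4387°)·(-75.7) = -603.44 m.
The local north axis is (−sin φ cos λ, −sin φ sin λ, cos φ), giving ΔN = 128.092 − 61.823 + 83.238 = 149.51 m.
Horizontal magnitude = √(ΔE² + ΔN²) = √((-603.44)² + 149.51²) = 621.68 m.

622 m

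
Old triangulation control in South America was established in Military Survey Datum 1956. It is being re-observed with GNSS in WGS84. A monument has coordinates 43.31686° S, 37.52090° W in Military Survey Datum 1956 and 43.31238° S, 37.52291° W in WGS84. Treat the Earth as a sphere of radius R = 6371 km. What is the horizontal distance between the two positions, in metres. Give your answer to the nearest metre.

Δφ = -43.31238° − -43.31686° = +0.00448°; Δλ = -37.52291° − -37.52090° = -0.00201°.
1° along a meridian = πR/180 = 111195 m.
ΔN = Δφ × 111195 = 498.2 m; ΔE = Δλ × 111195 × cos(-43.31686°) = -0.00201 × 111195 × 0.727571 = -162.6 m.
Distance = √(ΔE² + ΔN²) = √((-162.6)² + 498.2²) = 524.0 m.

524 m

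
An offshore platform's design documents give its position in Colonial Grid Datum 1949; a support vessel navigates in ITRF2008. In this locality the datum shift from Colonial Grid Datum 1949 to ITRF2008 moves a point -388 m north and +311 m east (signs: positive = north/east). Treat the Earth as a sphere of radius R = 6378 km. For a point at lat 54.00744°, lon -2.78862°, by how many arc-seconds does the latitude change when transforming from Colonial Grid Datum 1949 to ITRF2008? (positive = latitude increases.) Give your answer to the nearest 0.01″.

On a sphere of radius R, 1 rad of latitude = R, so Δφ = ΔN / R = -388.0 / 6378000 = -6.0834e-05 rad = -12.548″.

Δφ = -12.55″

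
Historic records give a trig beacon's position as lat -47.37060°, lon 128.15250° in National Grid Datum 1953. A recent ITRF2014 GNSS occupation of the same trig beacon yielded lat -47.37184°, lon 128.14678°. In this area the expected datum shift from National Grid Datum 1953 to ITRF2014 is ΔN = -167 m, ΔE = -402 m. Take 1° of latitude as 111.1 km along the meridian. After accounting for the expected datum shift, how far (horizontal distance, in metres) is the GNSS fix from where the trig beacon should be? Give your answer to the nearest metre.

41 m

Observed coordinate differences: Δφ = -0.00124°, Δλ = -0.00572°.
Converting to metres (1° lat = 111100 m, cos φ = 0.677254): observed ΔN = -137.8 m, observed ΔE = -430.4 m.
Subtracting the expected shift leaves a residual of -137.8 − (-167) = 29.2 m north and -430.4 − (-402) = -28.4 m east.
Residual distance = √(29.2² + (-28.4)²) = 40.8 m.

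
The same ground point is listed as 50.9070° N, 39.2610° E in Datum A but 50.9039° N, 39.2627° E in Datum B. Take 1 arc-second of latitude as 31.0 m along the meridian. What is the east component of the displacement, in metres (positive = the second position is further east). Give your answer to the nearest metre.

Δφ = 50.9039° − 50.9070° = -0.0031°; Δλ = 39.2627° − 39.2610° = +0.0017°.
1° of latitude = 3600 × 31.00 = 111600 m.
ΔN = Δφ × 111600 = -346.0 m; ΔE = Δλ × 111600 × cos(50.9070°) = +0.0017 × 111600 × 0.630581 = 119.6 m.

ΔE = 120 m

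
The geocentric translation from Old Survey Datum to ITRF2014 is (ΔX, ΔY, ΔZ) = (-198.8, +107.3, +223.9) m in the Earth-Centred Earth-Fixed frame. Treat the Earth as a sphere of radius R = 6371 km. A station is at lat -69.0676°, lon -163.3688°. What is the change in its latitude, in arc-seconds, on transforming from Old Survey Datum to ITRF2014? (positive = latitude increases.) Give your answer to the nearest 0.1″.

sin φ = -0.934003, cos φ = 0.357266, sin λ = -0.286210, cos λ = -0.958167.
North component: ΔN = −sin φ cos λ·ΔX − sin φ sin λ·ΔY + cos φ·ΔZ = −(-0.934003)(-0.958167)(-198.8) − (-0.934003)(-0.286210)(107.3) + (0.357266)(223.9) = 229.22 m.
1° of latitude spans πR/180 = 111195 m, so Δφ = 229.22 / 111195 × 3600 = 7.421″.

Δφ = 7.4″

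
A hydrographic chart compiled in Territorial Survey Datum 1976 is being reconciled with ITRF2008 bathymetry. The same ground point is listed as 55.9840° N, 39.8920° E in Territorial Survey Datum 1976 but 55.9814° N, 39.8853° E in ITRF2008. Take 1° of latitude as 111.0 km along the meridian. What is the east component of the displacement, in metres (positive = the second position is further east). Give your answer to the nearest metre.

ΔE = -416 m

Δφ = 55.9814° − 55.9840° = -0.0026°; Δλ = 39.8853° − 39.8920° = -0.0067°.
ΔN = Δφ × 111000 = -288.6 m; ΔE = Δλ × 111000 × cos(55.9840°) = -0.0067 × 111000 × 0.559424 = -416.0 m.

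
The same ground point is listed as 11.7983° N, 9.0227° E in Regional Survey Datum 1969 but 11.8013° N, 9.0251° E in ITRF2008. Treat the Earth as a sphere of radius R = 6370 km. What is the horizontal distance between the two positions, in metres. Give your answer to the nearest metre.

Δφ = 11.8013° − 11.7983° = +0.0030°; Δλ = 9.0251° − 9.0227° = +0.0024°.
1° along a meridian = πR/180 = 111177 m.
ΔN = Δφ × 111177 = 333.5 m; ΔE = Δλ × 111177 × cos(11.7983°) = +0.0024 × 111177 × 0.978873 = 261.2 m.
Distance = √(ΔE² + ΔN²) = √(261.2² + 333.5²) = 423.6 m.

424 m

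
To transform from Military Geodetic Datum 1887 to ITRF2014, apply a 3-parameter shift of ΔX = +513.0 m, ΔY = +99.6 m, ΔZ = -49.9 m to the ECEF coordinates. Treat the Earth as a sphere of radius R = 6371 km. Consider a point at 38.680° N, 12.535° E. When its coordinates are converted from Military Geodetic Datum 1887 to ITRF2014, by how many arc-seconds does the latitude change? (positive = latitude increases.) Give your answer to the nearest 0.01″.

Δφ = -11.83″

sin φ = 0.624970, cos φ = 0.780649, sin λ = 0.217036, cos λ = 0.976164.
North component: ΔN = −sin φ cos λ·ΔX − sin φ sin λ·ΔY + cos φ·ΔZ = −(0.624970)(0.976164)(513.0) − (0.624970)(0.217036)(99.6) + (0.780649)(-49.9) = -365.43 m.
1° of latitude spans πR/180 = 111195 m, so Δφ = -365.43 / 111195 × 3600 = -11.831″.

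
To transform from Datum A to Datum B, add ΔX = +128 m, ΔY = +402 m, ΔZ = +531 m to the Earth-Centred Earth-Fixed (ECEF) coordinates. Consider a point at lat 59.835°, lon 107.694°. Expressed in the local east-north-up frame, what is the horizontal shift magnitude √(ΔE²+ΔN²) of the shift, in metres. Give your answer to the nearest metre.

The local east axis at (φ, λ) is (−sin λ, cos λ, 0), so ΔE = −sin(107.694°)·128 + cos(107.694°)·402 = -244.13 m.
The local north axis is (−sin φ cos λ, −sin φ sin λ, cos φ), giving ΔN = 33.635 − 331.120 + 266.823 = -30.66 m.
Horizontal magnitude = √(ΔE² + ΔN²) = √((-244.13)² + (-30.66)²) = 246.04 m.

246 m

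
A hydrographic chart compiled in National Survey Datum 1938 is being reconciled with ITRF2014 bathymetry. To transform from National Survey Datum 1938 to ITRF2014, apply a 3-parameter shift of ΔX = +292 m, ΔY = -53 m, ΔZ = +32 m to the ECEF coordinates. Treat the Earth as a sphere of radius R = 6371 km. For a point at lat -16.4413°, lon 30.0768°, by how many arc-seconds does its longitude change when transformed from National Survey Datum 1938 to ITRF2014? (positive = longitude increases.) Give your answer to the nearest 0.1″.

Δλ = -6.5″

sin φ = -0.283033, cos φ = 0.959110, sin λ = 0.501160, cos λ = 0.865354.
East component: ΔE = −sin λ·ΔX + cos λ·ΔY = −(0.501160)(292) + (0.865354)(-53) = -192.20 m.
1° of latitude spans πR/180 = 111195 m; at latitude φ, 1° of longitude spans that × cos φ = 106648.2 m, so Δλ = -192.20 / 106648.2 × 3600 = -6.488″.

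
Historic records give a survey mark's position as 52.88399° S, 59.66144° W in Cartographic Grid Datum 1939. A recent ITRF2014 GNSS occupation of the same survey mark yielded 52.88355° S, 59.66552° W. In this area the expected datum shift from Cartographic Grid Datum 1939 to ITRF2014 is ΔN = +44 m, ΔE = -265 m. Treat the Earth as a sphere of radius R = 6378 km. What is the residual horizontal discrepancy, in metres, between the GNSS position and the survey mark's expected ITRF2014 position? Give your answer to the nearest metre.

10 m

Observed coordinate differences: Δφ = +0.00044°, Δλ = -0.00408°.
Converting to metres (1° lat = 111317 m, cos φ = 0.603431): observed ΔN = 49.0 m, observed ΔE = -274.1 m.
Subtracting the expected shift leaves a residual of 49.0 − (44) = 5.0 m north and -274.1 − (-265) = -9.1 m east.
Residual distance = √(5.0² + (-9.1)²) = 10.3 m.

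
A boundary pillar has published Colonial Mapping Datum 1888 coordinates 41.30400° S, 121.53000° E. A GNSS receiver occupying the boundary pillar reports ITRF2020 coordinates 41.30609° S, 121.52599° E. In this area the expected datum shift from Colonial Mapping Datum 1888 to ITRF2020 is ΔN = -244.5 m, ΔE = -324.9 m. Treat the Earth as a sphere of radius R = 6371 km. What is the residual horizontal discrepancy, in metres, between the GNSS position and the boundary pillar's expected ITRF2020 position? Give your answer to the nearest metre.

16 m

Observed coordinate differences: Δφ = -0.00209°, Δλ = -0.00401°.
Converting to metres (1° lat = 111195 m, cos φ = 0.751218): observed ΔN = -232.4 m, observed ΔE = -335.0 m.
Subtracting the expected shift leaves a residual of -232.4 − (-244.5) = 12.1 m north and -335.0 − (-324.9) = -10.1 m east.
Residual distance = √(12.1² + (-10.1)²) = 15.7 m.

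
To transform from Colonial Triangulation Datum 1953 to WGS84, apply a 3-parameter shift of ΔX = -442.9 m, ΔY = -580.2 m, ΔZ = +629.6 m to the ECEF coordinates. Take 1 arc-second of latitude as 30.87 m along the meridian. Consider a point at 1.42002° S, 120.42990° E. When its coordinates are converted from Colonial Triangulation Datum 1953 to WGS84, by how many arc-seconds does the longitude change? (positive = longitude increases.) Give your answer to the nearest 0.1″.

sin φ = -0.024781, cos φ = 0.999693, sin λ = 0.862249, cos λ = -0.506484.
East component: ΔE = −sin λ·ΔX + cos λ·ΔY = −(0.862249)(-442.9) + (-0.506484)(-580.2) = 675.75 m.
1° of latitude spans 3600 × 30.87 = 111132 m; at latitude φ, 1° of longitude spans that × cos φ = 111097.9 m, so Δλ = 675.75 / 111097.9 × 3600 = 21.897″.

Δλ = 21.9″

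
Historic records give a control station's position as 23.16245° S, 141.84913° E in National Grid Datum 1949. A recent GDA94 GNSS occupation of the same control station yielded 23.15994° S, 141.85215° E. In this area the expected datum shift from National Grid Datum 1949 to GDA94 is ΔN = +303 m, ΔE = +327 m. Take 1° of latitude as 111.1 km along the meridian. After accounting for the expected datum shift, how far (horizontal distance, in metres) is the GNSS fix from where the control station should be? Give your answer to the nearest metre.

30 m

Observed coordinate differences: Δφ = +0.00251°, Δλ = +0.00302°.
Converting to metres (1° lat = 111100 m, cos φ = 0.919393): observed ΔN = 278.9 m, observed ΔE = 308.5 m.
Subtracting the expected shift leaves a residual of 278.9 − (303) = -24.1 m north and 308.5 − (327) = -18.5 m east.
Residual distance = √((-24.1)² + (-18.5)²) = 30.4 m.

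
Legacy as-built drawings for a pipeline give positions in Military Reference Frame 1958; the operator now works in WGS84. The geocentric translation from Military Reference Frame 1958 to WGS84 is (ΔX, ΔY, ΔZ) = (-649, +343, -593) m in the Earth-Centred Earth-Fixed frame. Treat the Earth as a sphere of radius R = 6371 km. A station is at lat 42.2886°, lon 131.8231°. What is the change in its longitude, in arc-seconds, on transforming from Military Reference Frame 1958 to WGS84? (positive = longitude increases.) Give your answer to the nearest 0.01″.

Δλ = 11.16″

sin φ = 0.672865, cos φ = 0.739765, sin λ = 0.745207, cos λ = -0.666833.
East component: ΔE = −sin λ·ΔX + cos λ·ΔY = −(0.745207)(-649) + (-0.666833)(343) = 254.92 m.
1° of latitude spans πR/180 = 111195 m; at latitude φ, 1° of longitude spans that × cos φ = 82258.1 m, so Δλ = 254.92 / 82258.1 × 3600 = 11.156″.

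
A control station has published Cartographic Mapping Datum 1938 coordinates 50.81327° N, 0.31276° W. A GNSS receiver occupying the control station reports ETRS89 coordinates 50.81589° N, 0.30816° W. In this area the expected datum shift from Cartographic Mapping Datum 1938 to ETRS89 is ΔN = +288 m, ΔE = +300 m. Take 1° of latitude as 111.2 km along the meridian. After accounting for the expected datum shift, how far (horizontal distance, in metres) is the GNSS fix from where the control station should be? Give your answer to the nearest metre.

23 m

Observed coordinate differences: Δφ = +0.00262°, Δλ = +0.00460°.
Converting to metres (1° lat = 111200 m, cos φ = 0.631850): observed ΔN = 291.3 m, observed ΔE = 323.2 m.
Subtracting the expected shift leaves a residual of 291.3 − (288) = 3.3 m north and 323.2 − (300) = 23.2 m east.
Residual distance = √(3.3² + 23.2²) = 23.4 m.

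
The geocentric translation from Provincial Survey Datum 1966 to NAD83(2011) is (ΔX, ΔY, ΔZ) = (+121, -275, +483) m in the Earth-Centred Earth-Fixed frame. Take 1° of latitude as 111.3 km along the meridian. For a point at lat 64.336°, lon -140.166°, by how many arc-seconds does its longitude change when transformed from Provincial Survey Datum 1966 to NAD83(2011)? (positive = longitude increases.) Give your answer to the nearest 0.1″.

sin φ = 0.901349, cos φ = 0.433093, sin λ = -0.640565, cos λ = -0.767904.
East component: ΔE = −sin λ·ΔX + cos λ·ΔY = −(-0.640565)(121) + (-0.767904)(-275) = 288.68 m.
1° of latitude spans 111300 m; at latitude φ, 1° of longitude spans that × cos φ = 48203.2 m, so Δλ = 288.68 / 48203.2 × 3600 = 21.560″.

Δλ = 21.6″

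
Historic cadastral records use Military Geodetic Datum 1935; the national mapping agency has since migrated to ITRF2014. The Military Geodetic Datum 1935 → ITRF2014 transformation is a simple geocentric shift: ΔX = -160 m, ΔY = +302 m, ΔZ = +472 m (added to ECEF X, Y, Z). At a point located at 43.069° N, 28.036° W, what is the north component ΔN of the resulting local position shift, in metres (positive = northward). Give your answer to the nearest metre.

ΔN = 538 m

At φ = 43.069°, λ = -28.036°: sin φ = 0.682879, cos φ = 0.730532, sin λ = -0.470026, cos λ = 0.882652.
ΔN = −sin φ cos λ·ΔX − sin φ sin λ·ΔY + cos φ·ΔZ = −(0.682879)(0.882652)(-160) − (0.682879)(-0.470026)(302) + (0.730532)(472) = 538.18 m.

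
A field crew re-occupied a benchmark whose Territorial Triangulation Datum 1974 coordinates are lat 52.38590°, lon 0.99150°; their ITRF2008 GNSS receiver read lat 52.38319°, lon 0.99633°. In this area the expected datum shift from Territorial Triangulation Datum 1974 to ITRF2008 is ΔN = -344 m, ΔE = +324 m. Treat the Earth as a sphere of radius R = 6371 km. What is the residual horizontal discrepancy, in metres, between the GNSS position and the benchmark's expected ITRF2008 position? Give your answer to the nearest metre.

Observed coordinate differences: Δφ = -0.00271°, Δλ = +0.00483°.
Converting to metres (1° lat = 111195 m, cos φ = 0.610340): observed ΔN = -301.3 m, observed ΔE = 327.8 m.
Subtracting the expected shift leaves a residual of -301.3 − (-344) = 42.7 m north and 327.8 − (324) = 3.8 m east.
Residual distance = √(42.7² + 3.8²) = 42.8 m.

43 m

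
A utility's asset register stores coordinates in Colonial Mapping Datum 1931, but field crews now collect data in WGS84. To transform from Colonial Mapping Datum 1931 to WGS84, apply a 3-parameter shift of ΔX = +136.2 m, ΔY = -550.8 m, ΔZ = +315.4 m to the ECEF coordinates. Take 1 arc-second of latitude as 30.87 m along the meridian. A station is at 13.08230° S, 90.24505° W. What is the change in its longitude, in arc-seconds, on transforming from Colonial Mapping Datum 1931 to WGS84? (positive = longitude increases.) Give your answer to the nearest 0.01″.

sin φ = -0.226350, cos φ = 0.974046, sin λ = -0.999991, cos λ = -0.004277.
East component: ΔE = −sin λ·ΔX + cos λ·ΔY = −(-0.999991)(136.2) + (-0.004277)(-550.8) = 138.55 m.
1° of latitude spans 3600 × 30.87 = 111132 m; at latitude φ, 1° of longitude spans that × cos φ = 108247.7 m, so Δλ = 138.55 / 108247.7 × 3600 = 4.608″.

Δλ = 4.61″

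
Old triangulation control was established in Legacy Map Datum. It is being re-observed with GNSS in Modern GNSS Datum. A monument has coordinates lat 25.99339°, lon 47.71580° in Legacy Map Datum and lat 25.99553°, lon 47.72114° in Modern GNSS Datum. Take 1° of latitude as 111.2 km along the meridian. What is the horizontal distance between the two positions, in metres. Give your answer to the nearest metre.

Δφ = 25.99553° − 25.99339° = +0.00214°; Δλ = 47.72114° − 47.71580° = +0.00534°.
ΔN = Δφ × 111200 = 238.0 m; ΔE = Δλ × 111200 × cos(25.99339°) = +0.00534 × 111200 × 0.898845 = 533.7 m.
Distance = √(ΔE² + ΔN²) = √(533.7² + 238.0²) = 584.4 m.

584 m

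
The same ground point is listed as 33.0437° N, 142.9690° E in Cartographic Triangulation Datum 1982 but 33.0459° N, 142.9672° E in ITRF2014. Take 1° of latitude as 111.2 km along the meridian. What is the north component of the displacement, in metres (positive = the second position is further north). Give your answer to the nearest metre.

Δφ = 33.0459° − 33.0437° = +0.0022°; Δλ = 142.9672° − 142.9690° = -0.0018°.
ΔN = Δφ × 111200 = 244.6 m; ΔE = Δλ × 111200 × cos(33.0437°) = -0.0018 × 111200 × 0.838255 = -167.8 m.

ΔN = 245 m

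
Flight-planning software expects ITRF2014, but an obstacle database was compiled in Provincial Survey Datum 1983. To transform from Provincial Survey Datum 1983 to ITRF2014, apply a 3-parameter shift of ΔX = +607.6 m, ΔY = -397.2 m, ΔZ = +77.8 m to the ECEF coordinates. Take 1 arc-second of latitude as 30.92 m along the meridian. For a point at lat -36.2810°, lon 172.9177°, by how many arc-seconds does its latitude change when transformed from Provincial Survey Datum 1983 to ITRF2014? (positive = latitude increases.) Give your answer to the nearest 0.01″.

Δφ = -10.45″

sin φ = -0.591746, cos φ = 0.806125, sin λ = 0.123295, cos λ = -0.992370.
North component: ΔN = −sin φ cos λ·ΔX − sin φ sin λ·ΔY + cos φ·ΔZ = −(-0.591746)(-0.992370)(607.6) − (-0.591746)(0.123295)(-397.2) + (0.806125)(77.8) = -323.06 m.
1° of latitude spans 3600 × 30.92 = 111312 m, so Δφ = -323.06 / 111312 × 3600 = -10.448″.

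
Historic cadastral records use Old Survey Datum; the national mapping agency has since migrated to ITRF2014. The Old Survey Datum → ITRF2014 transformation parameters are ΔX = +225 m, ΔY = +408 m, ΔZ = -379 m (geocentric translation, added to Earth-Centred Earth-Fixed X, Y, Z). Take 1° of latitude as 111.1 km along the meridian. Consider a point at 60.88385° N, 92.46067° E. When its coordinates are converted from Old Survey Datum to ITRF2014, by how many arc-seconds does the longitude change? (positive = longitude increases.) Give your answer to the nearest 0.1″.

Δλ = -16.1″

sin φ = 0.873635, cos φ = 0.486582, sin λ = 0.999078, cos λ = -0.042934.
East component: ΔE = −sin λ·ΔX + cos λ·ΔY = −(0.999078)(225) + (-0.042934)(408) = -242.31 m.
1° of latitude spans 111100 m; at latitude φ, 1° of longitude spans that × cos φ = 54059.2 m, so Δλ = -242.31 / 54059.2 × 3600 = -16.136″.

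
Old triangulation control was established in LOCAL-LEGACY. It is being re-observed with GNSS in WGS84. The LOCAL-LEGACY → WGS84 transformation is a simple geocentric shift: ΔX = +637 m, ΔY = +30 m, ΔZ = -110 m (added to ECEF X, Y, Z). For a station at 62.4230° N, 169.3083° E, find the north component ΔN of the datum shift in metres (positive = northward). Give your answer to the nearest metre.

The local north axis is (−sin φ cos λ, −sin φ sin λ, cos φ), giving ΔN = 554.828 − 4.933 − 50.923 = 498.97 m.

ΔN = 499 m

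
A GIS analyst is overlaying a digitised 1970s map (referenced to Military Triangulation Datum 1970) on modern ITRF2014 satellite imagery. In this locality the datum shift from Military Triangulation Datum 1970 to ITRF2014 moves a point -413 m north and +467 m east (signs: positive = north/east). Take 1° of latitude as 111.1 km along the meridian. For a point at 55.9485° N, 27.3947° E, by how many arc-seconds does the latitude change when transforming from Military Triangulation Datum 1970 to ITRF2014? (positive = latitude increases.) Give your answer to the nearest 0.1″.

Δφ = -13.4″

1° of latitude = 111.1 km, so Δφ = -413.0 / 111100 = -0.0037174° = -13.383″.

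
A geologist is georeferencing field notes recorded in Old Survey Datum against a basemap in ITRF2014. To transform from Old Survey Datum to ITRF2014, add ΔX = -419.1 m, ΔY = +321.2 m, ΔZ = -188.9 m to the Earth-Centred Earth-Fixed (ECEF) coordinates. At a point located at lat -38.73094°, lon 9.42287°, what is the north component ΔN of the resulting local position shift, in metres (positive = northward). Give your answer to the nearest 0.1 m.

At φ = -38.73094°, λ = 9.42287°: sin φ = -0.625664, cos φ = 0.780093, sin λ = 0.163720, cos λ = 0.986507.
ΔN = −sin φ cos λ·ΔX − sin φ sin λ·ΔY + cos φ·ΔZ = −(-0.625664)(0.986507)(-419.1) − (-0.625664)(0.163720)(321.2) + (0.780093)(-188.9) = -373.14 m.

ΔN = -373.1 m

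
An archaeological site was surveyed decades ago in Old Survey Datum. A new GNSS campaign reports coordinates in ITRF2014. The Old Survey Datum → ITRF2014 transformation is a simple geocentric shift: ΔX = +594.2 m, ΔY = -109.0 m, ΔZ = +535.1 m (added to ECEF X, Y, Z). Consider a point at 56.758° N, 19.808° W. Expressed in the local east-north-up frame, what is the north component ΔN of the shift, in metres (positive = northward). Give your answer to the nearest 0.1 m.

At φ = 56.758°, λ = -19.808°: sin φ = 0.836363, cos φ = 0.548176, sin λ = -0.338869, cos λ = 0.940833.
ΔN = −sin φ cos λ·ΔX − sin φ sin λ·ΔY + cos φ·ΔZ = −(0.836363)(0.940833)(594.2) − (0.836363)(-0.338869)(-109.0) + (0.548176)(535.1) = -205.13 m.

ΔN = -205.1 m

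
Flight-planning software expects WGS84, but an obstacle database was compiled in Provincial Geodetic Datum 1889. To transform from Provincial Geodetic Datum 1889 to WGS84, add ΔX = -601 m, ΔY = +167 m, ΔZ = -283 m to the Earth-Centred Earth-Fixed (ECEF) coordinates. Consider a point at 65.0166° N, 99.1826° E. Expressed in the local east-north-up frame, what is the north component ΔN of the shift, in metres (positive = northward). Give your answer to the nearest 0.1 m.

ΔN = -355.9 m

At φ = 65.0166°, λ = 99.1826°: sin φ = 0.906430, cos φ = 0.422356, sin λ = 0.987185, cos λ = -0.159581.
ΔN = −sin φ cos λ·ΔX − sin φ sin λ·ΔY + cos φ·ΔZ = −(0.906430)(-0.159581)(-601) − (0.906430)(0.987185)(167) + (0.422356)(-283) = -355.89 m.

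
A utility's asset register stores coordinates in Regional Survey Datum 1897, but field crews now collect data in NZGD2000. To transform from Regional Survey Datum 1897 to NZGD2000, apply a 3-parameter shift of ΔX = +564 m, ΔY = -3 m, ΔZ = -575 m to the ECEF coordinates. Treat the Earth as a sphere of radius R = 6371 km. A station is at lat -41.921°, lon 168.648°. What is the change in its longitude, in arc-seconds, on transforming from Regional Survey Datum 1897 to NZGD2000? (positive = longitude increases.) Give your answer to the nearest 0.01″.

sin φ = -0.668105, cos φ = 0.744067, sin λ = 0.196836, cos λ = -0.980436.
East component: ΔE = −sin λ·ΔX + cos λ·ΔY = −(0.196836)(564) + (-0.980436)(-3) = -108.07 m.
1° of latitude spans πR/180 = 111195 m; at latitude φ, 1° of longitude spans that × cos φ = 82736.4 m, so Δλ = -108.07 / 82736.4 × 3600 = -4.702″.

Δλ = -4.70″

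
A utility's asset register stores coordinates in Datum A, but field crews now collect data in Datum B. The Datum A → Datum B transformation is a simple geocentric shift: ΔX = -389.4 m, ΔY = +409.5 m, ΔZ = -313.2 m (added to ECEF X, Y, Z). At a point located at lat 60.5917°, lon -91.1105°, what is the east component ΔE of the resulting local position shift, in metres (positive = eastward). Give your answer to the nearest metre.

At φ = 60.5917°, λ = -91.1105°: sin φ = 0.871143, cos φ = 0.491030, sin λ = -0.999812, cos λ = -0.019381.
ΔE = −sin λ·ΔX + cos λ·ΔY = −(-0.999812)·(-389.4) + (-0.019381)·(409.5) = -397.26 m.

ΔE = -397 m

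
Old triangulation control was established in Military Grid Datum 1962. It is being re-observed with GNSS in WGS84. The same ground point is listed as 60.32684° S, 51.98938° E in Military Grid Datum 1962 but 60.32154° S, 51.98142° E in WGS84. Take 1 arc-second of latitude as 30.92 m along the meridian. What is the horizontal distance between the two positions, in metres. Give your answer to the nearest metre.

Δφ = -60.32154° − -60.32684° = +0.00530°; Δλ = 51.98142° − 51.98938° = -0.00796°.
1° of latitude = 3600 × 30.92 = 111312 m.
ΔN = Δφ × 111312 = 590.0 m; ΔE = Δλ × 111312 × cos(-60.32684°) = -0.00796 × 111312 × 0.495052 = -438.6 m.
Distance = √(ΔE² + ΔN²) = √((-438.6)² + 590.0²) = 735.2 m.

735 m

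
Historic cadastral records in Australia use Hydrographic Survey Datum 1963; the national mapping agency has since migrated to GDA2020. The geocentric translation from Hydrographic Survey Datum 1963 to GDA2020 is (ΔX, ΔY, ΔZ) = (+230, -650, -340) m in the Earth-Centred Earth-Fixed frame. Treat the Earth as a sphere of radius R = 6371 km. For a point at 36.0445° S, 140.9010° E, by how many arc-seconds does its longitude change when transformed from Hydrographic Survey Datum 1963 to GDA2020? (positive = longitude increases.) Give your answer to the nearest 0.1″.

sin φ = -0.588413, cos φ = 0.808560, sin λ = 0.630662, cos λ = -0.776057.
East component: ΔE = −sin λ·ΔX + cos λ·ΔY = −(0.630662)(230) + (-0.776057)(-650) = 359.38 m.
1° of latitude spans πR/180 = 111195 m; at latitude φ, 1° of longitude spans that × cos φ = 89907.8 m, so Δλ = 359.38 / 89907.8 × 3600 = 14.390″.

Δλ = 14.4″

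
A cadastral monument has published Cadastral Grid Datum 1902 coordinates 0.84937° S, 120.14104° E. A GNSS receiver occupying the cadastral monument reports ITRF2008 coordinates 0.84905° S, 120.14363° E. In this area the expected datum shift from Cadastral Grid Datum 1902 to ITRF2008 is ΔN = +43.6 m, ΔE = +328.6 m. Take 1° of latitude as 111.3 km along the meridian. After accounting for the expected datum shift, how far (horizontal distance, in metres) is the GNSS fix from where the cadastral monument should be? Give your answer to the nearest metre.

Observed coordinate differences: Δφ = +0.00032°, Δλ = +0.00259°.
Converting to metres (1° lat = 111300 m, cos φ = 0.999890): observed ΔN = 35.6 m, observed ΔE = 288.2 m.
Subtracting the expected shift leaves a residual of 35.6 − (43.6) = -8.0 m north and 288.2 − (328.6) = -40.4 m east.
Residual distance = √((-8.0)² + (-40.4)²) = 41.1 m.

41 m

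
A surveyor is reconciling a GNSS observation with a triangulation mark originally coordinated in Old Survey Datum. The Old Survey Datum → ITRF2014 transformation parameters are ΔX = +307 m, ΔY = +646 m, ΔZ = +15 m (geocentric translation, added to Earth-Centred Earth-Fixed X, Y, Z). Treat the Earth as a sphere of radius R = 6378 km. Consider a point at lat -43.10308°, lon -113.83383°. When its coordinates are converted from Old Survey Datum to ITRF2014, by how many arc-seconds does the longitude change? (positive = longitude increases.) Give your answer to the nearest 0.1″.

Δλ = 0.9″

sin φ = -0.683313, cos φ = 0.730126, sin λ = -0.914721, cos λ = -0.404085.
East component: ΔE = −sin λ·ΔX + cos λ·ΔY = −(-0.914721)(307) + (-0.404085)(646) = 19.78 m.
1° of latitude spans πR/180 = 111317 m; at latitude φ, 1° of longitude spans that × cos φ = 81275.5 m, so Δλ = 19.78 / 81275.5 × 3600 = 0.876″.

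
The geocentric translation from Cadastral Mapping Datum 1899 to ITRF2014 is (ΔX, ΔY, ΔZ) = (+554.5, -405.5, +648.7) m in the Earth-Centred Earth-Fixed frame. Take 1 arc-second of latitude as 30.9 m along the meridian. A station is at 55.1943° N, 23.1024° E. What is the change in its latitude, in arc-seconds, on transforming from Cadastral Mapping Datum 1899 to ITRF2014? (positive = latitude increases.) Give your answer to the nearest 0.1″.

Δφ = 2.7″

sin φ = 0.821092, cos φ = 0.570795, sin λ = 0.392376, cos λ = 0.919805.
North component: ΔN = −sin φ cos λ·ΔX − sin φ sin λ·ΔY + cos φ·ΔZ = −(0.821092)(0.919805)(554.5) − (0.821092)(0.392376)(-405.5) + (0.570795)(648.7) = 82.13 m.
1° of latitude spans 3600 × 30.90 = 111240 m, so Δφ = 82.13 / 111240 × 3600 = 2.658″.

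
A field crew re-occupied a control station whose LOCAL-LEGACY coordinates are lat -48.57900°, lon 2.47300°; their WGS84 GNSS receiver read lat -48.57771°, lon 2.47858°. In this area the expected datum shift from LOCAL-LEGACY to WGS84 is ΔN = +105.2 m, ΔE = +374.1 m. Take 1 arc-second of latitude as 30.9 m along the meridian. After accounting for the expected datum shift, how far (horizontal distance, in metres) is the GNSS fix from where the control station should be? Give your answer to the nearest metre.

53 m

Observed coordinate differences: Δφ = +0.00129°, Δλ = +0.00558°.
Converting to metres (1° lat = 111240 m, cos φ = 0.661587): observed ΔN = 143.5 m, observed ΔE = 410.7 m.
Subtracting the expected shift leaves a residual of 143.5 − (105.2) = 38.3 m north and 410.7 − (374.1) = 36.6 m east.
Residual distance = √(38.3² + 36.6²) = 52.9 m.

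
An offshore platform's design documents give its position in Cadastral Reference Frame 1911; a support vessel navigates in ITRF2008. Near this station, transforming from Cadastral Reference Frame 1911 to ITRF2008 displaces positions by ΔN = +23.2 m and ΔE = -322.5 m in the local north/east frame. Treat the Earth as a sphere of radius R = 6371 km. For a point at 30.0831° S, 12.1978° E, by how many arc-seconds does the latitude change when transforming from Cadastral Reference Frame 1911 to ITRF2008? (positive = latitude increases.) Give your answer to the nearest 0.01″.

Δφ = 0.75″

On a sphere of radius R, 1 rad of latitude = R, so Δφ = ΔN / R = 23.2 / 6371000 = 3.6415e-06 rad = 0.751″.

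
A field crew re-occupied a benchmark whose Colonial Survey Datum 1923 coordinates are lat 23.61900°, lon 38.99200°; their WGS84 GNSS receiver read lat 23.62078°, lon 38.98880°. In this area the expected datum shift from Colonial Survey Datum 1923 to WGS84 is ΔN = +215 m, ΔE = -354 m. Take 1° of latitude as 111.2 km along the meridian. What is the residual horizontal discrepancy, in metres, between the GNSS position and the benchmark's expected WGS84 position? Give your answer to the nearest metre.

33 m

Observed coordinate differences: Δφ = +0.00178°, Δλ = -0.00320°.
Converting to metres (1° lat = 111200 m, cos φ = 0.916230): observed ΔN = 197.9 m, observed ΔE = -326.0 m.
Subtracting the expected shift leaves a residual of 197.9 − (215) = -17.1 m north and -326.0 − (-354) = 28.0 m east.
Residual distance = √((-17.1)² + 28.0²) = 32.8 m.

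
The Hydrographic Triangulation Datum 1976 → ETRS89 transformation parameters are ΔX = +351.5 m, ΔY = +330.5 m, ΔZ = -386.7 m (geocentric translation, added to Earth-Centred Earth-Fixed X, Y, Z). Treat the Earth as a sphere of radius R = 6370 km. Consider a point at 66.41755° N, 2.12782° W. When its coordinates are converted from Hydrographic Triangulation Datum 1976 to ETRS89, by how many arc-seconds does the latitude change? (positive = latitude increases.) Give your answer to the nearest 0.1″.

sin φ = 0.916485, cos φ = 0.400068, sin λ = -0.037129, cos λ = 0.999310.
North component: ΔN = −sin φ cos λ·ΔX − sin φ sin λ·ΔY + cos φ·ΔZ = −(0.916485)(0.999310)(351.5) − (0.916485)(-0.037129)(330.5) + (0.400068)(-386.7) = -465.38 m.
1° of latitude spans πR/180 = 111177 m, so Δφ = -465.38 / 111177 × 3600 = -15.069″.

Δφ = -15.1″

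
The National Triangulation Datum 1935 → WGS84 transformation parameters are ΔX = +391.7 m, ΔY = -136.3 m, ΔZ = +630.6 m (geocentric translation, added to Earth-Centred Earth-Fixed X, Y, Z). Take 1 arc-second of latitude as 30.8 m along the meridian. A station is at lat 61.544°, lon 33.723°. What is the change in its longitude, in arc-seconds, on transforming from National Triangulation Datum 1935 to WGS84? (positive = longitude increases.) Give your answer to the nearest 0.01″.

sin φ = 0.879183, cos φ = 0.476484, sin λ = 0.555178, cos λ = 0.831731.
East component: ΔE = −sin λ·ΔX + cos λ·ΔY = −(0.555178)(391.7) + (0.831731)(-136.3) = -330.83 m.
1° of latitude spans 3600 × 30.80 = 110880 m; at latitude φ, 1° of longitude spans that × cos φ = 52832.5 m, so Δλ = -330.83 / 52832.5 × 3600 = -22.543″.

Δλ = -22.54″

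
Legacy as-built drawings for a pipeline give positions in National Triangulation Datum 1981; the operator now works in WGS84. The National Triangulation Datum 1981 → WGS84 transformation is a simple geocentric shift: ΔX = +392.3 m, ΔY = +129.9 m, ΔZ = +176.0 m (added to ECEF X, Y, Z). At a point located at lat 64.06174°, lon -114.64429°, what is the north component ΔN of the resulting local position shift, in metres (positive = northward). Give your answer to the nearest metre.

The local north axis is (−sin φ cos λ, −sin φ sin λ, cos φ), giving ΔN = 147.104 + 106.174 + 76.983 = 330.26 m.

ΔN = 330 m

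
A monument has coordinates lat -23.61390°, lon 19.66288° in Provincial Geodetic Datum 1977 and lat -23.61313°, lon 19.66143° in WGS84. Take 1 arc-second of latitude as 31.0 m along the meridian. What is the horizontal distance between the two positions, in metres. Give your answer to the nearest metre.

171 m

Δφ = -23.61313° − -23.61390° = +0.00077°; Δλ = 19.66143° − 19.66288° = -0.00145°.
1° of latitude = 3600 × 31.00 = 111600 m.
ΔN = Δφ × 111600 = 85.9 m; ΔE = Δλ × 111600 × cos(-23.61390°) = -0.00145 × 111600 × 0.916266 = -148.3 m.
Distance = √(ΔE² + ΔN²) = √((-148.3)² + 85.9²) = 171.4 m.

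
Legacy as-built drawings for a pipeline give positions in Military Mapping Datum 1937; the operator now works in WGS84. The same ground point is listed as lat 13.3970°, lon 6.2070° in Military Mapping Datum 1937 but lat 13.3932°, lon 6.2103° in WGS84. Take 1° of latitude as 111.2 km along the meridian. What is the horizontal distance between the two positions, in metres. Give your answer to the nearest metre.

Δφ = 13.3932° − 13.3970° = -0.0038°; Δλ = 6.2103° − 6.2070° = +0.0033°.
ΔN = Δφ × 111200 = -422.6 m; ΔE = Δλ × 111200 × cos(13.3970°) = +0.0033 × 111200 × 0.972788 = 357.0 m.
Distance = √(ΔE² + ΔN²) = √(357.0² + (-422.6)²) = 553.2 m.

553 m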